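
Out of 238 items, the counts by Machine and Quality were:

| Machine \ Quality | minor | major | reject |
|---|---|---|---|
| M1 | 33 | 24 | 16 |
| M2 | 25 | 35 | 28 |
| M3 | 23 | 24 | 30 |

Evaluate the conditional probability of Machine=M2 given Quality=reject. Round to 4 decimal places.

Total with Quality=reject: 16 + 28 + 30 = 74.
P(Machine=M2 | Quality=reject) = 28/74 = 0.3784.

0.3784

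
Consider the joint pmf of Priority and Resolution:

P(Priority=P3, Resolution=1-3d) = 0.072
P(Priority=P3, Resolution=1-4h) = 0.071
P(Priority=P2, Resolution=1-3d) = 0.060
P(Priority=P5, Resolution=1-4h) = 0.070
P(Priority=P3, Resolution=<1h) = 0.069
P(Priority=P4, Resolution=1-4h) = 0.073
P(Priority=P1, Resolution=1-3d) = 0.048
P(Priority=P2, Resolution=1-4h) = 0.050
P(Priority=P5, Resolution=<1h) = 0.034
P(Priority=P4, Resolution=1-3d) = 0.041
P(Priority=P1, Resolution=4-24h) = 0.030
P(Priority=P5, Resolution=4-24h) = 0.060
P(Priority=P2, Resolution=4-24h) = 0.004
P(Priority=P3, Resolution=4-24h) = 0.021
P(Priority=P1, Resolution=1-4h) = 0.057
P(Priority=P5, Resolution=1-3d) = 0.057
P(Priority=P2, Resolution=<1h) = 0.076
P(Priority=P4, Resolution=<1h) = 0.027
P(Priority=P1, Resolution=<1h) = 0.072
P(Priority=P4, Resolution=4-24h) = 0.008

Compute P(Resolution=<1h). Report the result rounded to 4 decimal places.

P(Resolution=<1h) = 0.072 + 0.076 + 0.069 + 0.027 + 0.034 = 0.278.

0.2780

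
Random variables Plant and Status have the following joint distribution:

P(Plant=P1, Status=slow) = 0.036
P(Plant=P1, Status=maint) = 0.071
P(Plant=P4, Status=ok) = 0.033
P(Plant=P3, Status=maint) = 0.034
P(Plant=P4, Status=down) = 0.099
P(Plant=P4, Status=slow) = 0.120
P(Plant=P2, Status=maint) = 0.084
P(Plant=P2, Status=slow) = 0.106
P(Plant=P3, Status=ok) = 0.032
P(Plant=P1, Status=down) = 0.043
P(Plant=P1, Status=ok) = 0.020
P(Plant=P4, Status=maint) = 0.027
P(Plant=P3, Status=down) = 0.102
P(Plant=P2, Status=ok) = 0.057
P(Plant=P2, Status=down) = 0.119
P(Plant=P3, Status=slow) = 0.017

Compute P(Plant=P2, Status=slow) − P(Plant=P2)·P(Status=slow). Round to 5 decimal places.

0.00389

P(Plant=P2) = 0.057 + 0.106 + 0.119 + 0.084 = 0.366.
P(Status=slow) = 0.036 + 0.106 + 0.017 + 0.120 = 0.279.
P(Plant=P2, Status=slow) − P(Plant=P2)P(Status=slow) = 0.106 − 0.366×0.279 = 0.00389.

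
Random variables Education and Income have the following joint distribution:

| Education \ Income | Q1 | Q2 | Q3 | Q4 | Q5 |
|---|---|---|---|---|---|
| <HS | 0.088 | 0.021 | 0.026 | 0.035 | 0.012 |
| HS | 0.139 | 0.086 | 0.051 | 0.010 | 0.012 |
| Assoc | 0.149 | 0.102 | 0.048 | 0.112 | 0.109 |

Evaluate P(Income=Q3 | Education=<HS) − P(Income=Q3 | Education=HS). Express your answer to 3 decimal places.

-0.028

P(Education=<HS) = 0.088 + 0.021 + 0.026 + 0.035 + 0.012 = 0.182; P(Income=Q3 | Education=<HS) = 0.026/0.182 = 0.1429.
P(Education=HS) = 0.139 + 0.086 + 0.051 + 0.010 + 0.012 = 0.298; P(Income=Q3 | Education=HS) = 0.051/0.298 = 0.1711.
Difference = -0.028.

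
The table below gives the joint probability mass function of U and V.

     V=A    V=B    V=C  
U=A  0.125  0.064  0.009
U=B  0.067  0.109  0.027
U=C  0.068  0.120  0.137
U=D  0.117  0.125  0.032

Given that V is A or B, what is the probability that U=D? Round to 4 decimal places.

0.3044

P(V=A) = 0.125 + 0.067 + 0.068 + 0.117 = 0.377.
P(V=B) = 0.064 + 0.109 + 0.120 + 0.125 = 0.418.
P(V ∈ {A, B}) = 0.377 + 0.418 = 0.795; P(U=D, V ∈ {A, B}) = 0.117 + 0.125 = 0.242.
P(U=D | V ∈ {A, B}) = 0.242/0.795 = 0.3044.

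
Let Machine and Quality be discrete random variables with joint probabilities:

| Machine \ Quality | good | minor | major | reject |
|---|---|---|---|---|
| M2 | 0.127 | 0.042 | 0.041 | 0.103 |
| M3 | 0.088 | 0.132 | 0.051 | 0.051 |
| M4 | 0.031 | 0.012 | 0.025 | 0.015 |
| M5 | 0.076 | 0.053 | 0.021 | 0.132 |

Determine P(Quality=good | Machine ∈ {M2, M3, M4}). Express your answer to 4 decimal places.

P(Machine=M2) = 0.127 + 0.042 + 0.041 + 0.103 = 0.313.
P(Machine=M3) = 0.088 + 0.132 + 0.051 + 0.051 = 0.322.
P(Machine=M4) = 0.031 + 0.012 + 0.025 + 0.015 = 0.083.
P(Machine ∈ {M2, M3, M4}) = 0.313 + 0.322 + 0.083 = 0.718; P(Quality=good, Machine ∈ {M2, M3, M4}) = 0.127 + 0.088 + 0.031 = 0.246.
P(Quality=good | Machine ∈ {M2, M3, M4}) = 0.246/0.718 = 0.3426.

0.3426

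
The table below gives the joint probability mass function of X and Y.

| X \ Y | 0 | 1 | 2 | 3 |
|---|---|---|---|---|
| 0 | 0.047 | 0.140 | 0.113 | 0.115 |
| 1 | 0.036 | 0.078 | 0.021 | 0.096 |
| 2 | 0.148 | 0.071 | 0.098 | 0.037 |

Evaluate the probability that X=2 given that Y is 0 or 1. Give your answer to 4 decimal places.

P(Y=0) = 0.047 + 0.036 + 0.148 = 0.231.
P(Y=1) = 0.140 + 0.078 + 0.071 = 0.289.
P(Y ∈ {0, 1}) = 0.231 + 0.289 = 0.520; P(X=2, Y ∈ {0, 1}) = 0.148 + 0.071 = 0.219.
P(X=2 | Y ∈ {0, 1}) = 0.219/0.520 = 0.4212.

0.4212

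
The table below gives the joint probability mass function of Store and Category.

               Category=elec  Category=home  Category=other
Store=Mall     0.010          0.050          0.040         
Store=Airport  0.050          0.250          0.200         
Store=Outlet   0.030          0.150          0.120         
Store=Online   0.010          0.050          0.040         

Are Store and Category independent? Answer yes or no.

yes

Every cell satisfies P(Store,Category) = P(Store)·P(Category). For instance P(Store=Online) = 0.100, P(Category=elec) = 0.100, and 0.100×0.100 = 0.010 matches the joint entry. So Store and Category are independent.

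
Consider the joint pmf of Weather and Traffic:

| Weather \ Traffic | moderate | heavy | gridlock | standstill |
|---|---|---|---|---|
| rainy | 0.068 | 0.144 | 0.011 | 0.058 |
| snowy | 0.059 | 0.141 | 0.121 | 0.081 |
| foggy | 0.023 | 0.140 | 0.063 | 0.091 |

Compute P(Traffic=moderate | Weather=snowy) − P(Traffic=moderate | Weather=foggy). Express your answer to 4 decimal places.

P(Weather=snowy) = 0.059 + 0.141 + 0.121 + 0.081 = 0.402; P(Traffic=moderate | Weather=snowy) = 0.059/0.402 = 0.14677.
P(Weather=foggy) = 0.023 + 0.140 + 0.063 + 0.091 = 0.317; P(Traffic=moderate | Weather=foggy) = 0.023/0.317 = 0.07256.
Difference = 0.0742.

0.0742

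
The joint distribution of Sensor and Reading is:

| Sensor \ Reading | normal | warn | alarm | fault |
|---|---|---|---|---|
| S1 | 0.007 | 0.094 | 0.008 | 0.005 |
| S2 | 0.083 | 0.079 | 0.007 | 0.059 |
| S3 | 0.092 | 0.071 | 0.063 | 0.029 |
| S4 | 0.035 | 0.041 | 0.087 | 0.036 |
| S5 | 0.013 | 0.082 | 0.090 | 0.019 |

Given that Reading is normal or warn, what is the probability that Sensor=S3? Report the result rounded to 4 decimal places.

P(Reading=normal) = 0.007 + 0.083 + 0.092 + 0.035 + 0.013 = 0.230.
P(Reading=warn) = 0.094 + 0.079 + 0.071 + 0.041 + 0.082 = 0.367.
P(Reading ∈ {normal, warn}) = 0.230 + 0.367 = 0.597; P(Sensor=S3, Reading ∈ {normal, warn}) = 0.092 + 0.071 = 0.163.
P(Sensor=S3 | Reading ∈ {normal, warn}) = 0.163/0.597 = 0.2730.

0.2730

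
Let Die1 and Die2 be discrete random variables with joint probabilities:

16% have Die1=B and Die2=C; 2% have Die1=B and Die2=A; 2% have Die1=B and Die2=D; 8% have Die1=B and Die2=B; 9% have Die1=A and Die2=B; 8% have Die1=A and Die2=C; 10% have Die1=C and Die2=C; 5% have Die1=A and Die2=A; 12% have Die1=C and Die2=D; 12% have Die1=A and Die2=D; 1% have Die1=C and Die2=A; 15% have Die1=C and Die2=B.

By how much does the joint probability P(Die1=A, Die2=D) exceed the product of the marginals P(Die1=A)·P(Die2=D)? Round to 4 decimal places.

P(Die1=A) = 0.05 + 0.09 + 0.08 + 0.12 = 0.34.
P(Die2=D) = 0.12 + 0.02 + 0.12 = 0.26.
P(Die1=A, Die2=D) − P(Die1=A)P(Die2=D) = 0.12 − 0.34×0.26 = 0.0316.

0.0316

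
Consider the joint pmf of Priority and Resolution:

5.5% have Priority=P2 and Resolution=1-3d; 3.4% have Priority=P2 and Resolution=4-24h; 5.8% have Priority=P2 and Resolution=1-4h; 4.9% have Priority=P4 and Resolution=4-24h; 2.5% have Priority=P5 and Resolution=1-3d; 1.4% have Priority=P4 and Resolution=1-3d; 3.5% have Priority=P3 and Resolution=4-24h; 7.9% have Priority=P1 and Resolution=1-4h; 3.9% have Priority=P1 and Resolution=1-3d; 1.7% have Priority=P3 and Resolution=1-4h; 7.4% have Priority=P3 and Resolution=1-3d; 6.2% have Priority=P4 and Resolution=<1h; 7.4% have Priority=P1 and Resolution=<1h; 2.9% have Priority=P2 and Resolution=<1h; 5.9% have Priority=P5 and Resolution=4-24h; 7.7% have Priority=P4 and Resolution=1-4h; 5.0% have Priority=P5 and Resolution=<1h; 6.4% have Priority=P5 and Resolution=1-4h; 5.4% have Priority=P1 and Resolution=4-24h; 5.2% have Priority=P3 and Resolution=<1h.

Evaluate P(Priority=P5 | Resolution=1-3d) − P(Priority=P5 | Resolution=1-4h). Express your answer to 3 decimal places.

-0.096

P(Resolution=1-3d) = 0.039 + 0.055 + 0.074 + 0.014 + 0.025 = 0.207; P(Priority=P5 | Resolution=1-3d) = 0.025/0.207 = 0.1208.
P(Resolution=1-4h) = 0.079 + 0.058 + 0.017 + 0.077 + 0.064 = 0.295; P(Priority=P5 | Resolution=1-4h) = 0.064/0.295 = 0.2169.
Difference = -0.096.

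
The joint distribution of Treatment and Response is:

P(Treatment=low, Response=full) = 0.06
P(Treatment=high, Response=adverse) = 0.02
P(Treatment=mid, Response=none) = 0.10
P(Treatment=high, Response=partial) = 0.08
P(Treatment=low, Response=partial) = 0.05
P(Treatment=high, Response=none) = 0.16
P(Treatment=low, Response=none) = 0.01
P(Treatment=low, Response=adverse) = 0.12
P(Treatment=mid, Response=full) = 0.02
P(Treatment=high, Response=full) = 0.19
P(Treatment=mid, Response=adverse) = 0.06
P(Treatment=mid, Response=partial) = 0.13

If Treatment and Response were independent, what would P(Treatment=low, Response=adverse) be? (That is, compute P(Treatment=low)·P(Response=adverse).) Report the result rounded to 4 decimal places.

0.0480

P(Treatment=low) = 0.01 + 0.05 + 0.06 + 0.12 = 0.24.
P(Response=adverse) = 0.12 + 0.06 + 0.02 = 0.20.
Product: 0.24 × 0.20 = 0.0480.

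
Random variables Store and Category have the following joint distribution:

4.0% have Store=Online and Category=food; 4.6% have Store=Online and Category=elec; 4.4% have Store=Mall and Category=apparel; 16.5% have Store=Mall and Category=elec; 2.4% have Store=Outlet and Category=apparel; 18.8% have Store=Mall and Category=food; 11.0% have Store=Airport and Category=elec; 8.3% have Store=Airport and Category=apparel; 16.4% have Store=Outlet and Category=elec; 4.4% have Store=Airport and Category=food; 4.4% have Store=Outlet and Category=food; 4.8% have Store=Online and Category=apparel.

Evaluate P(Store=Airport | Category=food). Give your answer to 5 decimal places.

0.13924

P(Category=food) = 0.188 + 0.044 + 0.044 + 0.040 = 0.316.
P(Store=Airport | Category=food) = 0.044/0.316 = 0.13924.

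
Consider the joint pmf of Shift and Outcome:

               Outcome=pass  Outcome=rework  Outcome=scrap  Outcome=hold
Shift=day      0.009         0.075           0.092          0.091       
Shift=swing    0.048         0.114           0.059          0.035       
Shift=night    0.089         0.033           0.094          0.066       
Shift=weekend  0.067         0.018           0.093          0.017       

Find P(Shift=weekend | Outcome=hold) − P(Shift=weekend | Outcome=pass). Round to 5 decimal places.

P(Outcome=hold) = 0.091 + 0.035 + 0.066 + 0.017 = 0.209; P(Shift=weekend | Outcome=hold) = 0.017/0.209 = 0.081340.
P(Outcome=pass) = 0.009 + 0.048 + 0.089 + 0.067 = 0.213; P(Shift=weekend | Outcome=pass) = 0.067/0.213 = 0.314554.
Difference = -0.23321.

-0.23321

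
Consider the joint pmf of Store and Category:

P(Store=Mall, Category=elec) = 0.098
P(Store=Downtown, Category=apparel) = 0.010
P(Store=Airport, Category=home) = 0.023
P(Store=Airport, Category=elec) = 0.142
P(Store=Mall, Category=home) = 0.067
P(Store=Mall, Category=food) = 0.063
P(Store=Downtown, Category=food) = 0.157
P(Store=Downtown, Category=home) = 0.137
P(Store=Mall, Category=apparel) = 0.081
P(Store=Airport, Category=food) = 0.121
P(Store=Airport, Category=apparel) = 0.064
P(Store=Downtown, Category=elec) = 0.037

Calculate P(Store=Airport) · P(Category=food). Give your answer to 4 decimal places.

0.1194

P(Store=Airport) = 0.121 + 0.064 + 0.142 + 0.023 = 0.350.
P(Category=food) = 0.157 + 0.063 + 0.121 = 0.341.
Product: 0.350 × 0.341 = 0.1194.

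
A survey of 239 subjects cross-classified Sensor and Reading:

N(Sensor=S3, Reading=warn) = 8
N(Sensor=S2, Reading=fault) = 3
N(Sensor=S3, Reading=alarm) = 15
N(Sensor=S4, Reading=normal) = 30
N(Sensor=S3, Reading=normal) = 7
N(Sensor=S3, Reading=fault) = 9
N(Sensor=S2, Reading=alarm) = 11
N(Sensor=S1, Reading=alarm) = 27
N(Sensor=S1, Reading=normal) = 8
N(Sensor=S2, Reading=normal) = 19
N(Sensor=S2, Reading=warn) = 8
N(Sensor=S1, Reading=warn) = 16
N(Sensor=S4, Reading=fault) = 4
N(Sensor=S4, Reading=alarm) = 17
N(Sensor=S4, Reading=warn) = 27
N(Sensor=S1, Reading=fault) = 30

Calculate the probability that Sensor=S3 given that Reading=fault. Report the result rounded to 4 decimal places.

0.1957

Total with Reading=fault: 30 + 3 + 9 + 4 = 46.
P(Sensor=S3 | Reading=fault) = 9/46 = 0.1957.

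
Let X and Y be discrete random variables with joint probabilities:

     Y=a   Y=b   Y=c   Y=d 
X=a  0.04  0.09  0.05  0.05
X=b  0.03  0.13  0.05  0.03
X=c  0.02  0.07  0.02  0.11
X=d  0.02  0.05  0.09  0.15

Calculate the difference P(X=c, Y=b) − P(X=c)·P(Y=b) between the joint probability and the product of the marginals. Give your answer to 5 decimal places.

-0.00480

P(X=c) = 0.02 + 0.07 + 0.02 + 0.11 = 0.22.
P(Y=b) = 0.09 + 0.13 + 0.07 + 0.05 = 0.34.
P(X=c, Y=b) − P(X=c)P(Y=b) = 0.07 − 0.22×0.34 = -0.00480.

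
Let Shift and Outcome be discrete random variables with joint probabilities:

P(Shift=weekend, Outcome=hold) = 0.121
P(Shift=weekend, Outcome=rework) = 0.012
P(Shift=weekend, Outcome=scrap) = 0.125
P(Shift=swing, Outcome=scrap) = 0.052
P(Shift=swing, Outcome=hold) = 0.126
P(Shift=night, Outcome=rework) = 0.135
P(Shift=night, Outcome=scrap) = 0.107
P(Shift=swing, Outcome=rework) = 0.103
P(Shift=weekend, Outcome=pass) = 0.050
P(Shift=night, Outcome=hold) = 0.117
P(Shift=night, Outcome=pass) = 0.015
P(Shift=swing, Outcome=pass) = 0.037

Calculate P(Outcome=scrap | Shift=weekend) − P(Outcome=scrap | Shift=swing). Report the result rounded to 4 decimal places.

P(Shift=weekend) = 0.050 + 0.012 + 0.125 + 0.121 = 0.308; P(Outcome=scrap | Shift=weekend) = 0.125/0.308 = 0.40584.
P(Shift=swing) = 0.037 + 0.103 + 0.052 + 0.126 = 0.318; P(Outcome=scrap | Shift=swing) = 0.052/0.318 = 0.16352.
Difference = 0.2423.

0.2423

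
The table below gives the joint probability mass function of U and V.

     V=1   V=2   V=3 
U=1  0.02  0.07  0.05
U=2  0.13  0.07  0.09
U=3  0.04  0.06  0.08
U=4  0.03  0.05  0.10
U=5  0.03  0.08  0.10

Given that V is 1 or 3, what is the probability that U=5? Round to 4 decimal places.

P(V=1) = 0.02 + 0.13 + 0.04 + 0.03 + 0.03 = 0.25.
P(V=3) = 0.05 + 0.09 + 0.08 + 0.10 + 0.10 = 0.42.
P(V ∈ {1, 3}) = 0.25 + 0.42 = 0.67; P(U=5, V ∈ {1, 3}) = 0.03 + 0.10 = 0.13.
P(U=5 | V ∈ {1, 3}) = 0.13/0.67 = 0.1940.

0.1940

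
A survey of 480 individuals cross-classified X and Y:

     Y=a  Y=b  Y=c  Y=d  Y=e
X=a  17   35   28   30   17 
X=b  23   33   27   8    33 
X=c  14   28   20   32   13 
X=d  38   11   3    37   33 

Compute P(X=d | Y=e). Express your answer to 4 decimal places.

Total with Y=e: 17 + 33 + 13 + 33 = 96.
P(X=d | Y=e) = 33/96 = 0.3438.

0.3438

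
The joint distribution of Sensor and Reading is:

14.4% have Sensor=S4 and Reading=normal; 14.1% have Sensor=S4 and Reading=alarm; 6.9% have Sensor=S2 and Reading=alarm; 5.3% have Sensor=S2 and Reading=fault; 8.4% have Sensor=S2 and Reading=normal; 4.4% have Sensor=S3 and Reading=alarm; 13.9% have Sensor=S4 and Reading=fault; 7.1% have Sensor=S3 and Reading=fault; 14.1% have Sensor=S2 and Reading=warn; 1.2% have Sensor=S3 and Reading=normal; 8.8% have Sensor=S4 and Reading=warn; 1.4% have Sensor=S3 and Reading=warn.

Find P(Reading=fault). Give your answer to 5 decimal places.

P(Reading=fault) = 0.053 + 0.071 + 0.139 = 0.263.

0.26300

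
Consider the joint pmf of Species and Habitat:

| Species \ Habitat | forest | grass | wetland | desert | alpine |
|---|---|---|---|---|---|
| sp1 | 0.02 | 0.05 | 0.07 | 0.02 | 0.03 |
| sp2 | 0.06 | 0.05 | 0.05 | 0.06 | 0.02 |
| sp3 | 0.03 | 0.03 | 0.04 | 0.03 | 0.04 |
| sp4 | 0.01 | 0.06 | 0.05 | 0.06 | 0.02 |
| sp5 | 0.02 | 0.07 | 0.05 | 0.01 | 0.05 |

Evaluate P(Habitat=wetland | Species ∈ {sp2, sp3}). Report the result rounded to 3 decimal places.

0.220

P(Species=sp2) = 0.06 + 0.05 + 0.05 + 0.06 + 0.02 = 0.24.
P(Species=sp3) = 0.03 + 0.03 + 0.04 + 0.03 + 0.04 = 0.17.
P(Species ∈ {sp2, sp3}) = 0.24 + 0.17 = 0.41; P(Habitat=wetland, Species ∈ {sp2, sp3}) = 0.05 + 0.04 = 0.09.
P(Habitat=wetland | Species ∈ {sp2, sp3}) = 0.09/0.41 = 0.220.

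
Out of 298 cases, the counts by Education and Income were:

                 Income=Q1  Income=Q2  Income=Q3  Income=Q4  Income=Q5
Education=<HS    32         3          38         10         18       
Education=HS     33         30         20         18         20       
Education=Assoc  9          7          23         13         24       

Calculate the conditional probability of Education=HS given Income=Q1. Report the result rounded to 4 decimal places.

0.4459

Total with Income=Q1: 32 + 33 + 9 = 74.
P(Education=HS | Income=Q1) = 33/74 = 0.4459.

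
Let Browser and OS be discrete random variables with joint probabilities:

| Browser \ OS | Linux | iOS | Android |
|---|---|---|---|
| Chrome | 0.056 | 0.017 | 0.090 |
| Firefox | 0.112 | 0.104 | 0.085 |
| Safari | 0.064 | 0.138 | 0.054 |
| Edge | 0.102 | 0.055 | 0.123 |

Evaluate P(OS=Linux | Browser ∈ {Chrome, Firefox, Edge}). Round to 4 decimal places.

0.3629

P(Browser=Chrome) = 0.056 + 0.017 + 0.090 = 0.163.
P(Browser=Firefox) = 0.112 + 0.104 + 0.085 = 0.301.
P(Browser=Edge) = 0.102 + 0.055 + 0.123 = 0.280.
P(Browser ∈ {Chrome, Firefox, Edge}) = 0.163 + 0.301 + 0.280 = 0.744; P(OS=Linux, Browser ∈ {Chrome, Firefox, Edge}) = 0.056 + 0.112 + 0.102 = 0.270.
P(OS=Linux | Browser ∈ {Chrome, Firefox, Edge}) = 0.270/0.744 = 0.3629.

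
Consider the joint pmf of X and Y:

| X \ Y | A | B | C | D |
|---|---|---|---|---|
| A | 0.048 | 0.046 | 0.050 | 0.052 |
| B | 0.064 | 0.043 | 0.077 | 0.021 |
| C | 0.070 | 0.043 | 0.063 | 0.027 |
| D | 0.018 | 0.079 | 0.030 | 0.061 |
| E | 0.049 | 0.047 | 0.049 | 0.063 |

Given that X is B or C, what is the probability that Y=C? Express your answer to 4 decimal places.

0.3431

P(X=B) = 0.064 + 0.043 + 0.077 + 0.021 = 0.205.
P(X=C) = 0.070 + 0.043 + 0.063 + 0.027 = 0.203.
P(X ∈ {B, C}) = 0.205 + 0.203 = 0.408; P(Y=C, X ∈ {B, C}) = 0.077 + 0.063 = 0.140.
P(Y=C | X ∈ {B, C}) = 0.140/0.408 = 0.3431.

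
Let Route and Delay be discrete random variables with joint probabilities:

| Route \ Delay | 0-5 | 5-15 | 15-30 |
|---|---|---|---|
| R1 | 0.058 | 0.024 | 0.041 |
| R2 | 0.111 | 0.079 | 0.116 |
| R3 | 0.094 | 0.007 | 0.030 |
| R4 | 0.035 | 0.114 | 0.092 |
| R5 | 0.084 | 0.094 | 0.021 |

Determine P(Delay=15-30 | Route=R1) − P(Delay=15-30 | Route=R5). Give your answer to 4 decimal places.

0.2278

P(Route=R1) = 0.058 + 0.024 + 0.041 = 0.123; P(Delay=15-30 | Route=R1) = 0.041/0.123 = 0.33333.
P(Route=R5) = 0.084 + 0.094 + 0.021 = 0.199; P(Delay=15-30 | Route=R5) = 0.021/0.199 = 0.10553.
Difference = 0.2278.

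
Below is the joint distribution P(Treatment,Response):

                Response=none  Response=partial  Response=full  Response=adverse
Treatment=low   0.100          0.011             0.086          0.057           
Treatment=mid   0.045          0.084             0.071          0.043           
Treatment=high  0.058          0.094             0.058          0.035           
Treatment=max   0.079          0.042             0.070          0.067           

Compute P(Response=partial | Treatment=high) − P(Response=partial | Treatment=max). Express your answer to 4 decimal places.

P(Treatment=high) = 0.058 + 0.094 + 0.058 + 0.035 = 0.245; P(Response=partial | Treatment=high) = 0.094/0.245 = 0.38367.
P(Treatment=max) = 0.079 + 0.042 + 0.070 + 0.067 = 0.258; P(Response=partial | Treatment=max) = 0.042/0.258 = 0.16279.
Difference = 0.2209.

0.2209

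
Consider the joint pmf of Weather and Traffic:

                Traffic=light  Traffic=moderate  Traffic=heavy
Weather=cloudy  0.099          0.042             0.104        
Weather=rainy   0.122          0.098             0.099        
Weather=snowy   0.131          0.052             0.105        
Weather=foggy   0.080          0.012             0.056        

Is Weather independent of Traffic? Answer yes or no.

no

P(Weather=rainy) = 0.319 and P(Traffic=moderate) = 0.204, so their product is 0.06508, but P(Weather=rainy, Traffic=moderate) = 0.098. Since these differ, Weather and Traffic are not independent.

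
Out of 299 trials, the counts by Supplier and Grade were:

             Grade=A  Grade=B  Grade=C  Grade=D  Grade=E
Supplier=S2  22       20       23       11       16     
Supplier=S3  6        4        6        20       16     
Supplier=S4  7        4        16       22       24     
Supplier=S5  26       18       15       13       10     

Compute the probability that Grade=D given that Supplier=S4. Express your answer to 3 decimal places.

0.301

Total with Supplier=S4: 7 + 4 + 16 + 22 + 24 = 73.
P(Grade=D | Supplier=S4) = 22/73 = 0.301.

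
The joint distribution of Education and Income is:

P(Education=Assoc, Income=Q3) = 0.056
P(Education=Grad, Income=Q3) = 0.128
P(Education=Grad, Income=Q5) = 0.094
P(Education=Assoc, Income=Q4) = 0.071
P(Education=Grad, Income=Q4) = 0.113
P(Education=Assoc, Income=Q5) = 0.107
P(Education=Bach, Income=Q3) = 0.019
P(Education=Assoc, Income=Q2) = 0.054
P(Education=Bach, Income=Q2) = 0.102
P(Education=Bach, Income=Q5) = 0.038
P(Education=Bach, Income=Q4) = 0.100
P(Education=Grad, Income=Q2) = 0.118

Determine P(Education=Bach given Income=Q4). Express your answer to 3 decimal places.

P(Income=Q4) = 0.071 + 0.100 + 0.113 = 0.284.
P(Education=Bach | Income=Q4) = 0.100/0.284 = 0.352.

0.352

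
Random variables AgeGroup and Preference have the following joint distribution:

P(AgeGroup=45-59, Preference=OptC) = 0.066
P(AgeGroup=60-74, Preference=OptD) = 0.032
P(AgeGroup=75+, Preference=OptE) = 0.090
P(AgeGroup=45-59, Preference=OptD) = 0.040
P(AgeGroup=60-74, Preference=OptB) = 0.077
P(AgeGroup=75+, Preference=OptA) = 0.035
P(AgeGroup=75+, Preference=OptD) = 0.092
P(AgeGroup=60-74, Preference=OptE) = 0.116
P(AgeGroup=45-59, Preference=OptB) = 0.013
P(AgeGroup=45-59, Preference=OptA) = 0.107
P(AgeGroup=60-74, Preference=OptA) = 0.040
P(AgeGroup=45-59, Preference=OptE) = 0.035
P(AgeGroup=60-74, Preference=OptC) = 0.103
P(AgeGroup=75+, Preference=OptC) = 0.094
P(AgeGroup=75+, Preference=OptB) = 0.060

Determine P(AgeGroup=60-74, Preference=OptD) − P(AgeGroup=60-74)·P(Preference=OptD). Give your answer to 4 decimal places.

-0.0284

P(AgeGroup=60-74) = 0.040 + 0.077 + 0.103 + 0.032 + 0.116 = 0.368.
P(Preference=OptD) = 0.040 + 0.032 + 0.092 = 0.164.
P(AgeGroup=60-74, Preference=OptD) − P(AgeGroup=60-74)P(Preference=OptD) = 0.032 − 0.368×0.164 = -0.0284.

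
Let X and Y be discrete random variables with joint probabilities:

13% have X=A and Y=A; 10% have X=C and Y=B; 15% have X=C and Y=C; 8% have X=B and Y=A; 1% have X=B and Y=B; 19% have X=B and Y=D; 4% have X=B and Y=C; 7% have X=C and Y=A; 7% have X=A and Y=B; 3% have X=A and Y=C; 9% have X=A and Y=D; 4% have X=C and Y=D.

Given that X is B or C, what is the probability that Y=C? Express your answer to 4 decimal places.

0.2794

P(X=B) = 0.08 + 0.01 + 0.04 + 0.19 = 0.32.
P(X=C) = 0.07 + 0.10 + 0.15 + 0.04 = 0.36.
P(X ∈ {B, C}) = 0.32 + 0.36 = 0.68; P(Y=C, X ∈ {B, C}) = 0.04 + 0.15 = 0.19.
P(Y=C | X ∈ {B, C}) = 0.19/0.68 = 0.2794.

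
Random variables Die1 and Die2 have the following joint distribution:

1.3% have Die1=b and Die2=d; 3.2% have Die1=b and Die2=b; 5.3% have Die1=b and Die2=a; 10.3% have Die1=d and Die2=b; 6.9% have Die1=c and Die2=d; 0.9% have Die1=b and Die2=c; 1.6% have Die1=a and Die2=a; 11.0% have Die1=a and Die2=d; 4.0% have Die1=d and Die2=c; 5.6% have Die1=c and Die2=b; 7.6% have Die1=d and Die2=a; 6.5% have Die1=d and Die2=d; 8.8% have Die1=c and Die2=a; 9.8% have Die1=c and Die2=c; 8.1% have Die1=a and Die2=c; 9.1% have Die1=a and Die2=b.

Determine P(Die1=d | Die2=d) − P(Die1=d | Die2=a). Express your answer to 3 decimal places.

P(Die2=d) = 0.110 + 0.013 + 0.069 + 0.065 = 0.257; P(Die1=d | Die2=d) = 0.065/0.257 = 0.2529.
P(Die2=a) = 0.016 + 0.053 + 0.088 + 0.076 = 0.233; P(Die1=d | Die2=a) = 0.076/0.233 = 0.3262.
Difference = -0.073.

-0.073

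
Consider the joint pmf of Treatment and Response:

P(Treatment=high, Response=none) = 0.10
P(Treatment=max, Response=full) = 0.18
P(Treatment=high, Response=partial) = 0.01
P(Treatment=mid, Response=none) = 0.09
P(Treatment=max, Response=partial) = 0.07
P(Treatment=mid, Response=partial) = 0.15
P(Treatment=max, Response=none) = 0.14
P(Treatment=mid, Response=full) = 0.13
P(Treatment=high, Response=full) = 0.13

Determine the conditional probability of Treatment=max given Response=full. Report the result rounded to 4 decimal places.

P(Response=full) = 0.13 + 0.13 + 0.18 = 0.44.
P(Treatment=max | Response=full) = 0.18/0.44 = 0.4091.

0.4091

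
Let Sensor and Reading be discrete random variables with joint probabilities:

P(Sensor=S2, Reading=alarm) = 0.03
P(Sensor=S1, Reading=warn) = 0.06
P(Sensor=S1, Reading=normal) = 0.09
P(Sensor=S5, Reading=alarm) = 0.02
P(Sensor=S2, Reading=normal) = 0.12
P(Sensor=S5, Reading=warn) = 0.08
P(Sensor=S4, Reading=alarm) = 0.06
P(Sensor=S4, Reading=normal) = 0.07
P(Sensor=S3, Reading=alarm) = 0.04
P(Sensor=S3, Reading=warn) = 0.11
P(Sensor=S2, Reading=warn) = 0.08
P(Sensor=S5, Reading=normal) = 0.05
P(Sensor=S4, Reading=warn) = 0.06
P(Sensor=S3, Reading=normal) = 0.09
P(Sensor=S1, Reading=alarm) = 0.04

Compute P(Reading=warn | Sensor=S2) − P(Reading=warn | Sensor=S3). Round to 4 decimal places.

P(Sensor=S2) = 0.12 + 0.08 + 0.03 = 0.23; P(Reading=warn | Sensor=S2) = 0.08/0.23 = 0.34783.
P(Sensor=S3) = 0.09 + 0.11 + 0.04 = 0.24; P(Reading=warn | Sensor=S3) = 0.11/0.24 = 0.45833.
Difference = -0.1105.

-0.1105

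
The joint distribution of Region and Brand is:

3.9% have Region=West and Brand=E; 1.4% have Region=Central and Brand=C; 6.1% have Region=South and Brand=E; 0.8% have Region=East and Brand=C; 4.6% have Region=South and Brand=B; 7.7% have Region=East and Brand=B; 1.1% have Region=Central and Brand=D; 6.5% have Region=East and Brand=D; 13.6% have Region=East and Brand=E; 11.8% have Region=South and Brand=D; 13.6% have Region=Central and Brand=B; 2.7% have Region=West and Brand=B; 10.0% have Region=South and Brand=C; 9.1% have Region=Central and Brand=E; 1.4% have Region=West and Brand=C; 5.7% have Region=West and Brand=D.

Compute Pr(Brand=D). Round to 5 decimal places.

0.25100

P(Brand=D) = 0.118 + 0.065 + 0.057 + 0.011 = 0.251.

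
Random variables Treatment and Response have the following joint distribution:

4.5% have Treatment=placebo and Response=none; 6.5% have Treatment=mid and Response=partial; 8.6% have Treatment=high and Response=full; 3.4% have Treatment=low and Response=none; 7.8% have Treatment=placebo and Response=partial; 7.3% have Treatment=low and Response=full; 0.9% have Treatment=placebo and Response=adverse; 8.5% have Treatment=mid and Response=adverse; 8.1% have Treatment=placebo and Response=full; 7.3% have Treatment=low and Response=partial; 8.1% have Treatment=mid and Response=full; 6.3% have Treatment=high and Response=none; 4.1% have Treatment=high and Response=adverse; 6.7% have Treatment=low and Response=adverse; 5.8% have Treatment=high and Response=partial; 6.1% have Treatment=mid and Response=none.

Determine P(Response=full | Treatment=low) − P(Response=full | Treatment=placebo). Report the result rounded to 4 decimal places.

-0.0847

P(Treatment=low) = 0.034 + 0.073 + 0.073 + 0.067 = 0.247; P(Response=full | Treatment=low) = 0.073/0.247 = 0.29555.
P(Treatment=placebo) = 0.045 + 0.078 + 0.081 + 0.009 = 0.213; P(Response=full | Treatment=placebo) = 0.081/0.213 = 0.38028.
Difference = -0.0847.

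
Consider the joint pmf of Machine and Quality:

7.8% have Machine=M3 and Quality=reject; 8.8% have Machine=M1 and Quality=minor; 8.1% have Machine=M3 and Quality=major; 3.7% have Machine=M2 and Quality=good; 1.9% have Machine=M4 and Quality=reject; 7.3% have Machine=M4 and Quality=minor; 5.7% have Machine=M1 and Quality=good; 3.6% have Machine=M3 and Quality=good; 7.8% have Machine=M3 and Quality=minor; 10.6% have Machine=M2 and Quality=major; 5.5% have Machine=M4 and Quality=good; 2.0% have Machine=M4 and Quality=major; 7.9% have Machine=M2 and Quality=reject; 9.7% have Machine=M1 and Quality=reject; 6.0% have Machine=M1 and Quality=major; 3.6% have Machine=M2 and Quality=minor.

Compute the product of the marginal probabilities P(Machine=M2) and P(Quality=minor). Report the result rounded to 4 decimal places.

0.0710

P(Machine=M2) = 0.037 + 0.036 + 0.106 + 0.079 = 0.258.
P(Quality=minor) = 0.088 + 0.036 + 0.078 + 0.073 = 0.275.
Product: 0.258 × 0.275 = 0.0710.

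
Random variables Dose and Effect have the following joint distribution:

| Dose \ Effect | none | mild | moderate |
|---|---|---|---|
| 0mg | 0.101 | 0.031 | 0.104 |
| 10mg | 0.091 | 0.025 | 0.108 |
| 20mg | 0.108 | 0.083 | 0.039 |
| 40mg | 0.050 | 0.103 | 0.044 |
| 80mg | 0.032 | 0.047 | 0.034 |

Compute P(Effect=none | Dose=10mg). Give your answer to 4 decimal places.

P(Dose=10mg) = 0.091 + 0.025 + 0.108 = 0.224.
P(Effect=none | Dose=10mg) = 0.091/0.224 = 0.4063.

0.4063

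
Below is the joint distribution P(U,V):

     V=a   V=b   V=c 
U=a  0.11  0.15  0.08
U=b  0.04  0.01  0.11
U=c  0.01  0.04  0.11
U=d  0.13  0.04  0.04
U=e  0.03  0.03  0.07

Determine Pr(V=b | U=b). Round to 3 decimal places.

0.063

P(U=b) = 0.04 + 0.01 + 0.11 = 0.16.
P(V=b | U=b) = 0.01/0.16 = 0.063.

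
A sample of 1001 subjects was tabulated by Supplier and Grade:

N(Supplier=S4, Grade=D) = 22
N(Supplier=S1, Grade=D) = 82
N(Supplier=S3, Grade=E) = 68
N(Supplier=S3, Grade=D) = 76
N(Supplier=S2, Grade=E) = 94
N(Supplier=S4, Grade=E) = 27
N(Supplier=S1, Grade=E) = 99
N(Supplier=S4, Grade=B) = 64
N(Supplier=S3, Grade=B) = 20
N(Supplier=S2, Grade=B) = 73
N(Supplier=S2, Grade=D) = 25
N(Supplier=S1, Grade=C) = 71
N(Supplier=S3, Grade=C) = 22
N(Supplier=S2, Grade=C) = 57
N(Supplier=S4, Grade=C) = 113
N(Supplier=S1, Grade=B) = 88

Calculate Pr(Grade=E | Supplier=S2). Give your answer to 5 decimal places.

0.37751

Total with Supplier=S2: 73 + 57 + 25 + 94 = 249.
P(Grade=E | Supplier=S2) = 94/249 = 0.37751.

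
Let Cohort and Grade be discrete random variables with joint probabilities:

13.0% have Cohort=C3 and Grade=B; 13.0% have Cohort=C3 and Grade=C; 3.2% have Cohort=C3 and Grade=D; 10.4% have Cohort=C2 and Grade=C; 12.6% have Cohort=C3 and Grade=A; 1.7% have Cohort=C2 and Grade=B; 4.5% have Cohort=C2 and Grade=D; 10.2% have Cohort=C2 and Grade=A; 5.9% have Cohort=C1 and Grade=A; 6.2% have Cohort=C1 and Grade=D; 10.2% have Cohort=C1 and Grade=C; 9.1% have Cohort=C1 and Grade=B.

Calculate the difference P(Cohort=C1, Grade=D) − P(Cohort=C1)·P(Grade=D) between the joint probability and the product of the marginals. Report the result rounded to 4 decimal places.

P(Cohort=C1) = 0.059 + 0.091 + 0.102 + 0.062 = 0.314.
P(Grade=D) = 0.062 + 0.045 + 0.032 = 0.139.
P(Cohort=C1, Grade=D) − P(Cohort=C1)P(Grade=D) = 0.062 − 0.314×0.139 = 0.0184.

0.0184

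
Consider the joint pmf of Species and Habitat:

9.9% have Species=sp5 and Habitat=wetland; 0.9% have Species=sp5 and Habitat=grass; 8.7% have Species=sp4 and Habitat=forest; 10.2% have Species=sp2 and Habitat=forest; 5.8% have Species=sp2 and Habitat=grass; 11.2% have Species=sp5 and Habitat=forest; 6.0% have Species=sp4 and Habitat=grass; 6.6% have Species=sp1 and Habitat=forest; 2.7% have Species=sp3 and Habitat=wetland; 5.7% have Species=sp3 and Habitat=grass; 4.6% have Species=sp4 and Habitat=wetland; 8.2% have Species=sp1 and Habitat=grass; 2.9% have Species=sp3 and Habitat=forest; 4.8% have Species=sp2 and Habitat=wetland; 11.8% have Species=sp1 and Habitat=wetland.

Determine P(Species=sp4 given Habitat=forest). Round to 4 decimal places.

0.2197

P(Habitat=forest) = 0.066 + 0.102 + 0.029 + 0.087 + 0.112 = 0.396.
P(Species=sp4 | Habitat=forest) = 0.087/0.396 = 0.2197.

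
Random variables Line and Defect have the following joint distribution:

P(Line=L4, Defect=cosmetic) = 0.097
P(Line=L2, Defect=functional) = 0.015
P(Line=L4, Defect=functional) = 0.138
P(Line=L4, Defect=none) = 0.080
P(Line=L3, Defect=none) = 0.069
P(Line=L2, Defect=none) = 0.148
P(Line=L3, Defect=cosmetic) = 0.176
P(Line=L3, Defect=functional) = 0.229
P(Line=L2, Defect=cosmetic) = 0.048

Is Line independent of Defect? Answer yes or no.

no

P(Line=L2) = 0.211 and P(Defect=none) = 0.297, so their product is 0.06267, but P(Line=L2, Defect=none) = 0.148. Since these differ, Line and Defect are not independent.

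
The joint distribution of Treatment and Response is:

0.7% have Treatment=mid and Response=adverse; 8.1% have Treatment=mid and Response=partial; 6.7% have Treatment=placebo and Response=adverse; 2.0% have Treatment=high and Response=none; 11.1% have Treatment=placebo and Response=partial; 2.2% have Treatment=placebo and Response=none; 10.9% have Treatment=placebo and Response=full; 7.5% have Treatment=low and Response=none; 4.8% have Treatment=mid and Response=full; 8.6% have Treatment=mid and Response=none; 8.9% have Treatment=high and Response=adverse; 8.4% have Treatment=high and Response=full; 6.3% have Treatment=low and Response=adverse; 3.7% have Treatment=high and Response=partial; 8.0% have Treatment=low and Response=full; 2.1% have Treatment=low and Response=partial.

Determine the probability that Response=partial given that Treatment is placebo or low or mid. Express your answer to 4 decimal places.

0.2766

P(Treatment=placebo) = 0.022 + 0.111 + 0.109 + 0.067 = 0.309.
P(Treatment=low) = 0.075 + 0.021 + 0.080 + 0.063 = 0.239.
P(Treatment=mid) = 0.086 + 0.081 + 0.048 + 0.007 = 0.222.
P(Treatment ∈ {placebo, low, mid}) = 0.309 + 0.239 + 0.222 = 0.770; P(Response=partial, Treatment ∈ {placebo, low, mid}) = 0.111 + 0.021 + 0.081 = 0.213.
P(Response=partial | Treatment ∈ {placebo, low, mid}) = 0.213/0.770 = 0.2766.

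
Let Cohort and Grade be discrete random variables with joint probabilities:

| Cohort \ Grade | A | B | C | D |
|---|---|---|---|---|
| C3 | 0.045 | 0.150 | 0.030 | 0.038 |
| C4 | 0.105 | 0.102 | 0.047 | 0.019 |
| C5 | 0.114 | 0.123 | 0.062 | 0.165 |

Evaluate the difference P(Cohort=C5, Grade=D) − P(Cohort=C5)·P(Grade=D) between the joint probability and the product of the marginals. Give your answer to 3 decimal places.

P(Cohort=C5) = 0.114 + 0.123 + 0.062 + 0.165 = 0.464.
P(Grade=D) = 0.038 + 0.019 + 0.165 = 0.222.
P(Cohort=C5, Grade=D) − P(Cohort=C5)P(Grade=D) = 0.165 − 0.464×0.222 = 0.062.

0.062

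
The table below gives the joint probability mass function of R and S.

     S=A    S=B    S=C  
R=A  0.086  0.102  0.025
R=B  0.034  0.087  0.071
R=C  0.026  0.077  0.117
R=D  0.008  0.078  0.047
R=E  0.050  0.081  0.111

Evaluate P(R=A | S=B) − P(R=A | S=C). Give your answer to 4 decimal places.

P(S=B) = 0.102 + 0.087 + 0.077 + 0.078 + 0.081 = 0.425; P(R=A | S=B) = 0.102/0.425 = 0.24000.
P(S=C) = 0.025 + 0.071 + 0.117 + 0.047 + 0.111 = 0.371; P(R=A | S=C) = 0.025/0.371 = 0.06739.
Difference = 0.1726.

0.1726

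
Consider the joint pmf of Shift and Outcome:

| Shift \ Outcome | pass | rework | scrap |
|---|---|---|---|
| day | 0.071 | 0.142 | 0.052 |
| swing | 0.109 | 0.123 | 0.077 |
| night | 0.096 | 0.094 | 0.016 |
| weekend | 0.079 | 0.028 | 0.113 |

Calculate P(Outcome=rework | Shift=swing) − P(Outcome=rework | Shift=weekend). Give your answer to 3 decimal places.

0.271

P(Shift=swing) = 0.109 + 0.123 + 0.077 = 0.309; P(Outcome=rework | Shift=swing) = 0.123/0.309 = 0.3981.
P(Shift=weekend) = 0.079 + 0.028 + 0.113 = 0.220; P(Outcome=rework | Shift=weekend) = 0.028/0.220 = 0.1273.
Difference = 0.271.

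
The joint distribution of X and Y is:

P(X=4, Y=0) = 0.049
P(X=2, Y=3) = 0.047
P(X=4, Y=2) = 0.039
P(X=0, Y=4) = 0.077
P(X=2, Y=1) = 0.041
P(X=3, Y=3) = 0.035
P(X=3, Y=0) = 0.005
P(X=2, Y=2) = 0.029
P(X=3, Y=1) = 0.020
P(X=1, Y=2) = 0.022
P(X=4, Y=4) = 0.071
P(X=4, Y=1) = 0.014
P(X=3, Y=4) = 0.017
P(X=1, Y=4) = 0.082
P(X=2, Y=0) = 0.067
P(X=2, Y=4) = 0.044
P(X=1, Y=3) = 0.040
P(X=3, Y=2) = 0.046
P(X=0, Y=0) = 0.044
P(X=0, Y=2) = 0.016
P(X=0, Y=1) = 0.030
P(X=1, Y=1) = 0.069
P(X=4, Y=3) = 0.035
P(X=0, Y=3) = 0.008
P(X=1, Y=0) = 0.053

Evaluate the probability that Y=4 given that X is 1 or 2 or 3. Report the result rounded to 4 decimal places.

P(X=1) = 0.053 + 0.069 + 0.022 + 0.040 + 0.082 = 0.266.
P(X=2) = 0.067 + 0.041 + 0.029 + 0.047 + 0.044 = 0.228.
P(X=3) = 0.005 + 0.020 + 0.046 + 0.035 + 0.017 = 0.123.
P(X ∈ {1, 2, 3}) = 0.266 + 0.228 + 0.123 = 0.617; P(Y=4, X ∈ {1, 2, 3}) = 0.082 + 0.044 + 0.017 = 0.143.
P(Y=4 | X ∈ {1, 2, 3}) = 0.143/0.617 = 0.2318.

0.2318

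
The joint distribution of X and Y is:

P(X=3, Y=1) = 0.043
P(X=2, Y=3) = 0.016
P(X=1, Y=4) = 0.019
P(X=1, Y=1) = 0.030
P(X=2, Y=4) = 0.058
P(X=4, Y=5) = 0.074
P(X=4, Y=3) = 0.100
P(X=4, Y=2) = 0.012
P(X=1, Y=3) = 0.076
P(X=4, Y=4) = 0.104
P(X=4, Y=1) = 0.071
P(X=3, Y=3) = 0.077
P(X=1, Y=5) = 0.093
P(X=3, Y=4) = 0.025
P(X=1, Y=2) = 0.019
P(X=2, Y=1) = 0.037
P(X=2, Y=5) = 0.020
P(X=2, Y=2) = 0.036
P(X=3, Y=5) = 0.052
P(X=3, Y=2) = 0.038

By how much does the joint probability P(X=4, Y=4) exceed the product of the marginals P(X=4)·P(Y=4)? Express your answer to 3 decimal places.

0.030

P(X=4) = 0.071 + 0.012 + 0.100 + 0.104 + 0.074 = 0.361.
P(Y=4) = 0.019 + 0.058 + 0.025 + 0.104 = 0.206.
P(X=4, Y=4) − P(X=4)P(Y=4) = 0.104 − 0.361×0.206 = 0.030.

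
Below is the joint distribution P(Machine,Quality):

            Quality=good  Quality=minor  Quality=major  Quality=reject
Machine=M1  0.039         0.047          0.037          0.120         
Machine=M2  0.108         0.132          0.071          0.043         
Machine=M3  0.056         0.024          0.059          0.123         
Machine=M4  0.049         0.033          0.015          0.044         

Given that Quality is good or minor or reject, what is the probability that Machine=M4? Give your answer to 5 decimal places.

P(Quality=good) = 0.039 + 0.108 + 0.056 + 0.049 = 0.252.
P(Quality=minor) = 0.047 + 0.132 + 0.024 + 0.033 = 0.236.
P(Quality=reject) = 0.120 + 0.043 + 0.123 + 0.044 = 0.330.
P(Quality ∈ {good, minor, reject}) = 0.252 + 0.236 + 0.330 = 0.818; P(Machine=M4, Quality ∈ {good, minor, reject}) = 0.049 + 0.033 + 0.044 = 0.126.
P(Machine=M4 | Quality ∈ {good, minor, reject}) = 0.126/0.818 = 0.15403.

0.15403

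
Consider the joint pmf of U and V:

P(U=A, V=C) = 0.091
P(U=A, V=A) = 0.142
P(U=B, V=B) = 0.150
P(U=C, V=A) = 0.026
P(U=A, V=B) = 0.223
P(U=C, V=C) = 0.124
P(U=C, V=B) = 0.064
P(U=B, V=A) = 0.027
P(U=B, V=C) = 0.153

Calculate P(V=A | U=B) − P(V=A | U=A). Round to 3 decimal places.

P(U=B) = 0.027 + 0.150 + 0.153 = 0.330; P(V=A | U=B) = 0.027/0.330 = 0.0818.
P(U=A) = 0.142 + 0.223 + 0.091 = 0.456; P(V=A | U=A) = 0.142/0.456 = 0.3114.
Difference = -0.230.

-0.230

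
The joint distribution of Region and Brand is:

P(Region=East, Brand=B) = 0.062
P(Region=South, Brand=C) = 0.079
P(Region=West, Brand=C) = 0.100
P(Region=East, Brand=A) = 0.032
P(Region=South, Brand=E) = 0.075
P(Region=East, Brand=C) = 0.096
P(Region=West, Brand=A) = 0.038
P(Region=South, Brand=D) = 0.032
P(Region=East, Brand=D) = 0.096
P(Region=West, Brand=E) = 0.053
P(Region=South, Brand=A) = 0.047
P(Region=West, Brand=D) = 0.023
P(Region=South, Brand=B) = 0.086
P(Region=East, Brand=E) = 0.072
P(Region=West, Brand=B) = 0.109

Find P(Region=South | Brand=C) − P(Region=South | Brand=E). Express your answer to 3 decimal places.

-0.088

P(Brand=C) = 0.079 + 0.096 + 0.100 = 0.275; P(Region=South | Brand=C) = 0.079/0.275 = 0.2873.
P(Brand=E) = 0.075 + 0.072 + 0.053 = 0.200; P(Region=South | Brand=E) = 0.075/0.200 = 0.3750.
Difference = -0.088.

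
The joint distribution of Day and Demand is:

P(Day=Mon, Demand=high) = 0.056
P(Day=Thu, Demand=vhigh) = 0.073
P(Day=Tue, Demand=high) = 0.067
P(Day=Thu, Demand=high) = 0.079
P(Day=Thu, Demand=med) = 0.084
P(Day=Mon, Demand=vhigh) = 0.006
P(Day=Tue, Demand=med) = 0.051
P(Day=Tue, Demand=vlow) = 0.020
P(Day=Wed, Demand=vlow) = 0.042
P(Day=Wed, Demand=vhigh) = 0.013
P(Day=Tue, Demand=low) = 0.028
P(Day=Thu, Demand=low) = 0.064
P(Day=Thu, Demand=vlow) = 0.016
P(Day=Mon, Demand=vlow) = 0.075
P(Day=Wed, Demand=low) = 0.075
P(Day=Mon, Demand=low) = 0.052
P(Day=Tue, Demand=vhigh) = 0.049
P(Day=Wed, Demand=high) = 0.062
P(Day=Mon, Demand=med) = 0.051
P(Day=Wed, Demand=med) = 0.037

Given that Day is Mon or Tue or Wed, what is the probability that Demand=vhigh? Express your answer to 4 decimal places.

0.0994

P(Day=Mon) = 0.075 + 0.052 + 0.051 + 0.056 + 0.006 = 0.240.
P(Day=Tue) = 0.020 + 0.028 + 0.051 + 0.067 + 0.049 = 0.215.
P(Day=Wed) = 0.042 + 0.075 + 0.037 + 0.062 + 0.013 = 0.229.
P(Day ∈ {Mon, Tue, Wed}) = 0.240 + 0.215 + 0.229 = 0.684; P(Demand=vhigh, Day ∈ {Mon, Tue, Wed}) = 0.006 + 0.049 + 0.013 = 0.068.
P(Demand=vhigh | Day ∈ {Mon, Tue, Wed}) = 0.068/0.684 = 0.0994.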